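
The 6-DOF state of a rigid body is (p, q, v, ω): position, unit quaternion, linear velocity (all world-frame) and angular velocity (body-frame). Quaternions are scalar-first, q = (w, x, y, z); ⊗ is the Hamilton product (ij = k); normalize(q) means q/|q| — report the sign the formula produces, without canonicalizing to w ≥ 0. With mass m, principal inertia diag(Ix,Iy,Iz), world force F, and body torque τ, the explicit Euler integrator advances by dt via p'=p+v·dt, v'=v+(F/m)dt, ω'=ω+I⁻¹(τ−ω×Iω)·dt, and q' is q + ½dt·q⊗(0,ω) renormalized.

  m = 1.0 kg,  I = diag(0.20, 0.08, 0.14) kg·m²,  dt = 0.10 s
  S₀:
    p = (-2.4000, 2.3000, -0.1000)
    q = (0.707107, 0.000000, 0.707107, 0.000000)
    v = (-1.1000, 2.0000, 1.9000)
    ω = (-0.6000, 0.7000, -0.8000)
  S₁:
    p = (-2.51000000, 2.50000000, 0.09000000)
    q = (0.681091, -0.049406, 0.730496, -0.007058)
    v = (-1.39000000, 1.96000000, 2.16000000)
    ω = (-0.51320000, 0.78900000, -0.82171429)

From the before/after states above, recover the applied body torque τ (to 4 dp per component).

τ = (0.1400, 0.1000, 0.0200)

rate change Δω = (0.08680000, 0.08900000, -0.02171429)
ω₀×(Iω₀) = (-0.0336, 0.0288, 0.0504)
applied torque τ = (0.1400, 0.1000, 0.0200)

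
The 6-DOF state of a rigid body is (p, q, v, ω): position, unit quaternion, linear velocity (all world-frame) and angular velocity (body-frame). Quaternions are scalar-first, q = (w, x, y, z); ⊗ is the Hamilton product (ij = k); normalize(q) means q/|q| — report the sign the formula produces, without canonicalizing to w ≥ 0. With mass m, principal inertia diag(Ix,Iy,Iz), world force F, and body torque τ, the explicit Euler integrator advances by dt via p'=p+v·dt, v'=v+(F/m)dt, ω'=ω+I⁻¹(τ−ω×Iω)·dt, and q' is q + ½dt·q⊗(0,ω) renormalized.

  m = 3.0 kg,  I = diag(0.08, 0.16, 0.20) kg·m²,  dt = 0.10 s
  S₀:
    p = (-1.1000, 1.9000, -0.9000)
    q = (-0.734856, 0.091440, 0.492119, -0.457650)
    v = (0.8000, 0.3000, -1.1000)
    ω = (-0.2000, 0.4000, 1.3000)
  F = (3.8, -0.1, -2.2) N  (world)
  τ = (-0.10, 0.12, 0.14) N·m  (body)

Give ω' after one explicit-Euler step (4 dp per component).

ω×(Iω) gyroscopic = (0.0208, 0.0312, -0.0064)
α = I⁻¹(τ − ω×Iω) = (-1.5100, 0.5550, 0.7320)
ω' = ω + α·dt = (-0.3510, 0.4555, 1.3732)

ω' = (-0.3510, 0.4555, 1.3732)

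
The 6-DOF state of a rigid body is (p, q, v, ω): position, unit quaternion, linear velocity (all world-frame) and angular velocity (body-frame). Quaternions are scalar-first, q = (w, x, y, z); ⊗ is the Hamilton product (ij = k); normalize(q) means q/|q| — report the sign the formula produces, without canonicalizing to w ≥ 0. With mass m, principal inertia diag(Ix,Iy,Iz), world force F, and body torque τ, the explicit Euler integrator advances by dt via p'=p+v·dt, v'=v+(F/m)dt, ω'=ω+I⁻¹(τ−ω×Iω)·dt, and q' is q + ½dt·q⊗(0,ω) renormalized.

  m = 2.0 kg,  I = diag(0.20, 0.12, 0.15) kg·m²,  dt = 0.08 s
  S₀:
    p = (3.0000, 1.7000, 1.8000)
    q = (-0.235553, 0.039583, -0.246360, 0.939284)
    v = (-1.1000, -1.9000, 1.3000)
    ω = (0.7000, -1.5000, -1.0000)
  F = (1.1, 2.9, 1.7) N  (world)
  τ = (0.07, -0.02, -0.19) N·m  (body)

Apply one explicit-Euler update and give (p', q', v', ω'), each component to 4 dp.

p' = (2.9120, 1.5480, 1.9040)
q' = (-0.2132, 0.0989, -0.2037, 0.9504)
v' = (-1.0560, -1.7840, 1.3680)
ω' = (0.7100, -1.4900, -1.1461)

new position p' = (2.9120, 1.5480, 1.9040)
v + (F/m)dt = (-1.0560, -1.7840, 1.3680)
ω×(Iω) gyroscopic = (0.0450, -0.0350, 0.0840)
(τ − ω×Iω)/I = (0.1250, 0.1250, -1.8267)
new body rate ω' = (0.7100, -1.4900, -1.1461)
q⊗(0,ω) = (0.5420359, 1.4903989, 1.0504113, 0.3486305)
updated quaternion q' = (-0.2132, 0.0989, -0.2037, 0.9504)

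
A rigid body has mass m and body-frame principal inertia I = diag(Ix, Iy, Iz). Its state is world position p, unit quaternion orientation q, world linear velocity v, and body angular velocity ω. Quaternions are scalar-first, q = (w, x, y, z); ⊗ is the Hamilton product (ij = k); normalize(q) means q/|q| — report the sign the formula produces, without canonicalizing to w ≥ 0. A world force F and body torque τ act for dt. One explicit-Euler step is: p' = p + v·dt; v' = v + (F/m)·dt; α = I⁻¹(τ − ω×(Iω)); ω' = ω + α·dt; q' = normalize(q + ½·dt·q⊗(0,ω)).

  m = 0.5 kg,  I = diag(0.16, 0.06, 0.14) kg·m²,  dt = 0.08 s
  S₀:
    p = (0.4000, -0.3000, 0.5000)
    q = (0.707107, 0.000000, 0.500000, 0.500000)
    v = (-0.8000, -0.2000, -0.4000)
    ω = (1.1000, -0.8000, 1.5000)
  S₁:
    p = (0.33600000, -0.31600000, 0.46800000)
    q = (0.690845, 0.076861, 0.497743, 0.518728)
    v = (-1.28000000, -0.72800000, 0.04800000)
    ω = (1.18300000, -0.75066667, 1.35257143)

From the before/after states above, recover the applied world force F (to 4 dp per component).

F = (-3.0000, -3.3000, 2.8000)

Δv = v₁−v₀ = (-0.48000000, -0.52800000, 0.44800000)
m·(v₁−v₀)/dt = (-3.0000, -3.3000, 2.8000)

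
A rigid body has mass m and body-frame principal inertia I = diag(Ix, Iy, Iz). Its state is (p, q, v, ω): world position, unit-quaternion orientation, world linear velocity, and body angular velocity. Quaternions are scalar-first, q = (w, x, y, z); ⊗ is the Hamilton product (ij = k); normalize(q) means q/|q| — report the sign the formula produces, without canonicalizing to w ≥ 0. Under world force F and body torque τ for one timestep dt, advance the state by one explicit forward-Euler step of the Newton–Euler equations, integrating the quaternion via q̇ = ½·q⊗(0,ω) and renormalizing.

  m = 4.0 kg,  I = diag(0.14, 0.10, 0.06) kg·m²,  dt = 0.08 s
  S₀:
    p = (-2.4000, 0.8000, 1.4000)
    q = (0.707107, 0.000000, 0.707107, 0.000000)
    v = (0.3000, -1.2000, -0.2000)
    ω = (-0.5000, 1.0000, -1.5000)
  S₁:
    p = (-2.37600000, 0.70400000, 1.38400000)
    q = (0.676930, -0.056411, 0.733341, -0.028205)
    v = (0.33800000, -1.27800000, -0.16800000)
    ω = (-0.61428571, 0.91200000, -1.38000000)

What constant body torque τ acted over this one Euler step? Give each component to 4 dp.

ω₁ − ω₀ = (-0.11428571, -0.08800000, 0.12000000)
ω₀×(Iω₀) = (0.0600, 0.0600, 0.0200)
applied torque τ = (-0.1400, -0.0500, 0.1100)

τ = (-0.1400, -0.0500, 0.1100)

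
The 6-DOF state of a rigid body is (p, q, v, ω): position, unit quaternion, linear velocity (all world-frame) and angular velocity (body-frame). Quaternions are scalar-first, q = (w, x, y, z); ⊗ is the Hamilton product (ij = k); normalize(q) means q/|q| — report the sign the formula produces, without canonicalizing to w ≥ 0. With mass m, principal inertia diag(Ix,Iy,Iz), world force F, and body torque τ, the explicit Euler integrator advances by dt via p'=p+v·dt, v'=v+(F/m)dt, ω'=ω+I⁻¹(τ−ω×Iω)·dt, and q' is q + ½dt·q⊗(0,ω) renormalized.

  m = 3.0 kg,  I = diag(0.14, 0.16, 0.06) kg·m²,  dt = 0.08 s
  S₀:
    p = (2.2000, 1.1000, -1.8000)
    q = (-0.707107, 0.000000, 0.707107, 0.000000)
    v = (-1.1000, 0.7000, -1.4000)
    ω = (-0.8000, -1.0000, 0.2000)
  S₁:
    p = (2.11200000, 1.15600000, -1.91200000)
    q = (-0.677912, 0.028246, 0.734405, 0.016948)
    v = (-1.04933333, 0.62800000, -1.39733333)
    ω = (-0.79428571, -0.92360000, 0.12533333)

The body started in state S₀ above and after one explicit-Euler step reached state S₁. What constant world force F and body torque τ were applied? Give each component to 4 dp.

Δv = v₁−v₀ = (0.05066667, -0.07200000, 0.00266667)
m·(v₁−v₀)/dt = (1.9000, -2.7000, 0.1000)
rate change Δω = (0.00571429, 0.07640000, -0.07466667)
gyro term ω₀×Iω₀ = (0.0200, -0.0128, 0.0160)
applied torque τ = (0.0300, 0.1400, -0.0400)

F = (1.9000, -2.7000, 0.1000)
τ = (0.0300, 0.1400, -0.0400)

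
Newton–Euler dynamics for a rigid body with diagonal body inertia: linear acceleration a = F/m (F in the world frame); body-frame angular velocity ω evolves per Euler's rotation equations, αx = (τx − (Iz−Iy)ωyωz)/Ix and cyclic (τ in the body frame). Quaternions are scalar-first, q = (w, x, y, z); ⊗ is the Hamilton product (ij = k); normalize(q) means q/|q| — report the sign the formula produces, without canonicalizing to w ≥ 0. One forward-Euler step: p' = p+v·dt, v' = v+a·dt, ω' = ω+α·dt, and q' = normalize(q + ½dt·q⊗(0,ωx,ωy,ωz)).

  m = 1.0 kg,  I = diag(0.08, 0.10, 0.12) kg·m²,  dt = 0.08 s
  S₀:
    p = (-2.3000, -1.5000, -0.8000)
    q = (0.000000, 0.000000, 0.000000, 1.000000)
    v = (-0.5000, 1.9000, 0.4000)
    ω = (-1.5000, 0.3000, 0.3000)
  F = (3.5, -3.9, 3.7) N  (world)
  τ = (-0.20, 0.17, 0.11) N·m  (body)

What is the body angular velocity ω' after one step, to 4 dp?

(τ − ω×Iω)/I = (-2.5225, 1.5200, 0.9917)
ω' = ω + α·dt = (-1.7018, 0.4216, 0.3793)

ω' = (-1.7018, 0.4216, 0.3793)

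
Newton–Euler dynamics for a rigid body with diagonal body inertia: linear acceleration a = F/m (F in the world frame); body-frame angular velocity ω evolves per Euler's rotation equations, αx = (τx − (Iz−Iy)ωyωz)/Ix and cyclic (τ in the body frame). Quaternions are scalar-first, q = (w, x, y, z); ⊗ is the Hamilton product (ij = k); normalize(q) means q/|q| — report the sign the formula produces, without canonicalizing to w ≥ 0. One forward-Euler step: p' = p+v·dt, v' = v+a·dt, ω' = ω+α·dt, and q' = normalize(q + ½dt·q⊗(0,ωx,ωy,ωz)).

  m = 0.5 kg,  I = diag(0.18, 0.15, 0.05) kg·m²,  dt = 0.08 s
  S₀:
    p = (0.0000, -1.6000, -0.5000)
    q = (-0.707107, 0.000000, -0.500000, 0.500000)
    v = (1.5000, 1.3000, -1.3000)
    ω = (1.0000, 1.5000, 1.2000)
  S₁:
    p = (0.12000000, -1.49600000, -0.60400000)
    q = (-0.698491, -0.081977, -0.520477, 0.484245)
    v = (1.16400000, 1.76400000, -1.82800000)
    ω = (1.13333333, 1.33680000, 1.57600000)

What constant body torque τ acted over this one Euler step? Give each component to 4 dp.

τ = (0.1200, -0.1500, 0.1900)

ω₁ − ω₀ = (0.13333333, -0.16320000, 0.37600000)
applied torque τ = (0.1200, -0.1500, 0.1900)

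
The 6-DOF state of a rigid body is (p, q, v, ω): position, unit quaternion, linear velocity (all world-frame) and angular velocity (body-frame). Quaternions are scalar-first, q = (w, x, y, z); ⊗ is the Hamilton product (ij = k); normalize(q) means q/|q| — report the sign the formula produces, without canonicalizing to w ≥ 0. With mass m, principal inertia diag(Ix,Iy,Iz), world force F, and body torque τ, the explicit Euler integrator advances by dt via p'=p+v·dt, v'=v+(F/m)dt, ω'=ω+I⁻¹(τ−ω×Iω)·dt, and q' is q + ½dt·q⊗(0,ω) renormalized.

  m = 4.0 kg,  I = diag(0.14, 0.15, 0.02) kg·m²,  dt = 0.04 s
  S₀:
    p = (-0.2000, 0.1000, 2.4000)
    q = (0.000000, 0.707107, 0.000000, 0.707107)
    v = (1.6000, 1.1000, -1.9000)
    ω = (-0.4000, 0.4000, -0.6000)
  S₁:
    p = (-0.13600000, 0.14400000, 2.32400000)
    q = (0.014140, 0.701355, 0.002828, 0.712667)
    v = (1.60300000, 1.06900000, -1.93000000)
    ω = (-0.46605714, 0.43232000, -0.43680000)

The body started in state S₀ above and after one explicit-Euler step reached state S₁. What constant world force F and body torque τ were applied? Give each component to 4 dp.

rate change Δω = (-0.06605714, 0.03232000, 0.16320000)
I·α + gyro = (-0.2000, 0.1500, 0.0800)
Δv = v₁−v₀ = (0.00300000, -0.03100000, -0.03000000)
applied force F = (0.3000, -3.1000, -3.0000)

F = (0.3000, -3.1000, -3.0000)
τ = (-0.2000, 0.1500, 0.0800)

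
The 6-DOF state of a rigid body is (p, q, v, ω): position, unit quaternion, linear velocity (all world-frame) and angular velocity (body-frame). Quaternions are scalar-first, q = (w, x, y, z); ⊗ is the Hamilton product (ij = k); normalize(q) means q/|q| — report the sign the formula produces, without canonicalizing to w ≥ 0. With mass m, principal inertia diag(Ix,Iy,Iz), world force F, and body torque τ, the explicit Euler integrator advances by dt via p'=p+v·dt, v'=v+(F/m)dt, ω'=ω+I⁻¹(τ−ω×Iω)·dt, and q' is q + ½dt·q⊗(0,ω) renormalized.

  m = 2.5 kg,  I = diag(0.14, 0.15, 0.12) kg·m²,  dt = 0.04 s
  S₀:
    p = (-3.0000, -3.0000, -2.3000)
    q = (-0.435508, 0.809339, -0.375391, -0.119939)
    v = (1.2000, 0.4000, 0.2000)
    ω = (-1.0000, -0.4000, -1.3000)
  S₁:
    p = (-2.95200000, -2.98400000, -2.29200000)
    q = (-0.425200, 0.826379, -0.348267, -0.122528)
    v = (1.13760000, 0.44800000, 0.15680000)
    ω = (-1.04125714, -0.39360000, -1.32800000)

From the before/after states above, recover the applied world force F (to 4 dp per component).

F = (-3.9000, 3.0000, -2.7000)

velocity change Δv = (-0.06240000, 0.04800000, -0.04320000)
applied force F = (-3.9000, 3.0000, -2.7000)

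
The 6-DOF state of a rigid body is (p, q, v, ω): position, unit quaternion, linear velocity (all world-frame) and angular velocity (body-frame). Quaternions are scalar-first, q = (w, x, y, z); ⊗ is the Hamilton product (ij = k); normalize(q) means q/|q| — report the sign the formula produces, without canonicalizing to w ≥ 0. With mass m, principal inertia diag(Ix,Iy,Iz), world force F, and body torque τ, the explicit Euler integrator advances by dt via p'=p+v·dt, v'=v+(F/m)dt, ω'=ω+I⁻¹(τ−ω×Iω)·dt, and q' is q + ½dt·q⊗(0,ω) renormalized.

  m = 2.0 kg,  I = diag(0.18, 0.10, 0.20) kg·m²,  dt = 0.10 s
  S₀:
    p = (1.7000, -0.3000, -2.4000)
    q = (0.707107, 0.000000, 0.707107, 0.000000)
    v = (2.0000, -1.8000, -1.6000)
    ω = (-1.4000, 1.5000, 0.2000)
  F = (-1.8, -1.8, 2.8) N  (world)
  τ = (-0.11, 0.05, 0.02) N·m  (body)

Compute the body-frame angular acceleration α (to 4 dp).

α = (-0.7778, 0.4440, -0.7400)

ω×(Iω) gyroscopic = (0.0300, 0.0056, 0.1680)
(τ − ω×Iω)/I = (-0.7778, 0.4440, -0.7400)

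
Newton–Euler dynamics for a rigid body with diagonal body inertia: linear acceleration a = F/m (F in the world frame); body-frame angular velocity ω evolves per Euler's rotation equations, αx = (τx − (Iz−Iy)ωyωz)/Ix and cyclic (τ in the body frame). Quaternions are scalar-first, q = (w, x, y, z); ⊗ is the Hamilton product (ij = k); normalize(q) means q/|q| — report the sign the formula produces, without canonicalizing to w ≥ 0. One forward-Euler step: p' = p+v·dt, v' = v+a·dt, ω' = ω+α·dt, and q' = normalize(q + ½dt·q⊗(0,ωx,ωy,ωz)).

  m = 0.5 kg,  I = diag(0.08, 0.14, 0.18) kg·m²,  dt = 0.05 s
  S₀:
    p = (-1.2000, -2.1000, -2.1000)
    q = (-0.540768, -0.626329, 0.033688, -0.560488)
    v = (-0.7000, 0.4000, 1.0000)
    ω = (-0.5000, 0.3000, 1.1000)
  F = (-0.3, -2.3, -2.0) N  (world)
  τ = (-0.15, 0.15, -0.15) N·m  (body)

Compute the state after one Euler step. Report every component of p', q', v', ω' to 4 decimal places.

a = (-0.6000, -4.6000, -4.0000)
new position p' = (-1.2350, -2.0800, -2.0500)
v + (F/m)dt = (-0.7300, 0.1700, 0.8000)
α = I⁻¹(τ − ω×Iω) = (-2.0400, 0.6786, -0.7833)
ω' = ω + α·dt = (-0.6020, 0.3339, 1.0608)
2q̇ = q⊗(0,ω) = (0.2932659, 0.4755872, 0.8069755, -0.7658995)
q' = normalize(q + ½dt·q⊗(0,ω)) = (-0.5332, -0.6141, 0.0538, -0.5794)

p' = (-1.2350, -2.0800, -2.0500)
q' = (-0.5332, -0.6141, 0.0538, -0.5794)
v' = (-0.7300, 0.1700, 0.8000)
ω' = (-0.6020, 0.3339, 1.0608)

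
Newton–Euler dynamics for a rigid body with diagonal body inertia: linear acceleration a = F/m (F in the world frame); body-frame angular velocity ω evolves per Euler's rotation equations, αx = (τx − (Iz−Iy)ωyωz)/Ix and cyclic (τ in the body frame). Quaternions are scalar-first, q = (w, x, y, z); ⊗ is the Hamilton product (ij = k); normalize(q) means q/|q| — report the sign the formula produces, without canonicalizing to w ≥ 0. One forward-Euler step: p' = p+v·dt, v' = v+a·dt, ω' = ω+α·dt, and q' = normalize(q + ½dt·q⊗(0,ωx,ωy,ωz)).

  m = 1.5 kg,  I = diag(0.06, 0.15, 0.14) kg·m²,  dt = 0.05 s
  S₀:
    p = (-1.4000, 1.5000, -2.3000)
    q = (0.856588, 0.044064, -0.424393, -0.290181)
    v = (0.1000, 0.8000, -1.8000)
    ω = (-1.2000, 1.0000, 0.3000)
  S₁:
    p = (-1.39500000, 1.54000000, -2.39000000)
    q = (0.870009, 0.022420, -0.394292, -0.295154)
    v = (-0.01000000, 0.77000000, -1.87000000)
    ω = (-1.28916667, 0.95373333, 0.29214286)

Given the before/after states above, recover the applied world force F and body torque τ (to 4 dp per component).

F = (-3.3000, -0.9000, -2.1000)
τ = (-0.1100, -0.1100, -0.1300)

ω₁ − ω₀ = (-0.08916667, -0.04626667, -0.00785714)
ω₀×(Iω₀) = (-0.0030, 0.0288, -0.1080)
I·α + gyro = (-0.1100, -0.1100, -0.1300)
velocity change Δv = (-0.11000000, -0.03000000, -0.07000000)
m·(v₁−v₀)/dt = (-3.3000, -0.9000, -2.1000)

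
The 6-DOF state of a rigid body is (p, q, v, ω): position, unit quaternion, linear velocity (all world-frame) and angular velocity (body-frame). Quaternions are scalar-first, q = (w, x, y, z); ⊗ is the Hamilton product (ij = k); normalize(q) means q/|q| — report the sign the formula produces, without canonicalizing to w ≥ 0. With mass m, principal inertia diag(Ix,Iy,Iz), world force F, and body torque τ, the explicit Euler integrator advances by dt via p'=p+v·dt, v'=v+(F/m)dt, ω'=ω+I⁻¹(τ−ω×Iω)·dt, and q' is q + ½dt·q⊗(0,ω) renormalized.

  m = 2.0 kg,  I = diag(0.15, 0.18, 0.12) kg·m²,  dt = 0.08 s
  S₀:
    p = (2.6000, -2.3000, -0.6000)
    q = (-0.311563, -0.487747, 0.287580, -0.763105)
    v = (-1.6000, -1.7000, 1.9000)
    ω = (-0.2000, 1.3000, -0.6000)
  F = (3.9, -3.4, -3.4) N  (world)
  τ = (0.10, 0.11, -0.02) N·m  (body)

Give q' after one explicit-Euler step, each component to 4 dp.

Hamilton product q⊗(0,ω) = (-0.9292664, 0.8818011, -0.5450591, -0.3896173)
q' = normalize(q + ½dt·q⊗(0,ω)) = (-0.3482, -0.4517, 0.2653, -0.7774)

q' = (-0.3482, -0.4517, 0.2653, -0.7774)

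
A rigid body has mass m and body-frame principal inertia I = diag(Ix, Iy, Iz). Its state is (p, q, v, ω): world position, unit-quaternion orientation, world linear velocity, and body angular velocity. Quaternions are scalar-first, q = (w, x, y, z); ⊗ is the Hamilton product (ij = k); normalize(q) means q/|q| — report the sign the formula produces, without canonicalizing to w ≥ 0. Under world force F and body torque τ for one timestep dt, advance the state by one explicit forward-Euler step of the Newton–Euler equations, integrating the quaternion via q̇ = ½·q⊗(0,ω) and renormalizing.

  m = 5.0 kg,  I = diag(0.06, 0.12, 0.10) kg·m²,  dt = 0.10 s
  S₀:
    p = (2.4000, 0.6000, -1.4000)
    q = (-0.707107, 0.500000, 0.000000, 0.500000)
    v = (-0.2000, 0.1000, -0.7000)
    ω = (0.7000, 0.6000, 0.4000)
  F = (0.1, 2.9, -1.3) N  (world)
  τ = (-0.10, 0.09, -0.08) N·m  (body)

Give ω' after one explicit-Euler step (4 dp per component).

α = I⁻¹(τ − ω×Iω) = (-1.5867, 0.8433, -1.0520)
ω + α·dt = (0.5413, 0.6843, 0.2948)

ω' = (0.5413, 0.6843, 0.2948)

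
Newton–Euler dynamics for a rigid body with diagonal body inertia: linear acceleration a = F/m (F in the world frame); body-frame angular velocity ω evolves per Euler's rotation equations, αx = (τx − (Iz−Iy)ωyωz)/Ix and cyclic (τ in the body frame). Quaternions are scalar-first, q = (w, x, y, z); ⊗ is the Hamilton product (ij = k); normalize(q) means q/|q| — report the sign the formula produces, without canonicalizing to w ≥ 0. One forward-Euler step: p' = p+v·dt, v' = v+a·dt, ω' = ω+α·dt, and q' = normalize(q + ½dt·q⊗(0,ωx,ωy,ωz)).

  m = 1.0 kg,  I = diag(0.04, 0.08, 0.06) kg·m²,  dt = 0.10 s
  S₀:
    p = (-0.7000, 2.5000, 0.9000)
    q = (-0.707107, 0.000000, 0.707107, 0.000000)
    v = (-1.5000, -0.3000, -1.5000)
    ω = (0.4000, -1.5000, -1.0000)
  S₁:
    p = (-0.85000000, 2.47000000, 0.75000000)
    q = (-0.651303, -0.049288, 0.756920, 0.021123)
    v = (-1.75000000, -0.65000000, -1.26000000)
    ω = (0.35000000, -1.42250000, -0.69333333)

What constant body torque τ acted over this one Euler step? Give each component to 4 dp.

Δω = ω₁−ω₀ = (-0.05000000, 0.07750000, 0.30666667)
gyro term ω₀×Iω₀ = (-0.0300, 0.0080, -0.0240)
applied torque τ = (-0.0500, 0.0700, 0.1600)

τ = (-0.0500, 0.0700, 0.1600)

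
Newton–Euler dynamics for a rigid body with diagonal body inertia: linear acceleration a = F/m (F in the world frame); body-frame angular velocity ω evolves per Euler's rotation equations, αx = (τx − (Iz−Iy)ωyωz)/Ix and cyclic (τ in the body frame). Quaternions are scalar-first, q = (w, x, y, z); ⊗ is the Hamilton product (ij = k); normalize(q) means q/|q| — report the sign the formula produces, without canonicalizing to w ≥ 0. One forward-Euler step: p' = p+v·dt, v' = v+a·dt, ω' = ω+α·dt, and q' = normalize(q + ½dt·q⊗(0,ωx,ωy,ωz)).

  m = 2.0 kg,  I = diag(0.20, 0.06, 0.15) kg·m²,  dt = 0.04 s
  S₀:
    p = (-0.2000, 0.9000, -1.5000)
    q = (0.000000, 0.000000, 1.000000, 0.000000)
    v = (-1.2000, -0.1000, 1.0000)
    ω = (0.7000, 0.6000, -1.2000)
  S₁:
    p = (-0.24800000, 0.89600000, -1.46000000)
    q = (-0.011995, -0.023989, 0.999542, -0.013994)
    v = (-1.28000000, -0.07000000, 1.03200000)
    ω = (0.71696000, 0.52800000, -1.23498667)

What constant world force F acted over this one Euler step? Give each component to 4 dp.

F = (-4.0000, 1.5000, 1.6000)

Δv = v₁−v₀ = (-0.08000000, 0.03000000, 0.03200000)
F = m·Δv/dt = (-4.0000, 1.5000, 1.6000)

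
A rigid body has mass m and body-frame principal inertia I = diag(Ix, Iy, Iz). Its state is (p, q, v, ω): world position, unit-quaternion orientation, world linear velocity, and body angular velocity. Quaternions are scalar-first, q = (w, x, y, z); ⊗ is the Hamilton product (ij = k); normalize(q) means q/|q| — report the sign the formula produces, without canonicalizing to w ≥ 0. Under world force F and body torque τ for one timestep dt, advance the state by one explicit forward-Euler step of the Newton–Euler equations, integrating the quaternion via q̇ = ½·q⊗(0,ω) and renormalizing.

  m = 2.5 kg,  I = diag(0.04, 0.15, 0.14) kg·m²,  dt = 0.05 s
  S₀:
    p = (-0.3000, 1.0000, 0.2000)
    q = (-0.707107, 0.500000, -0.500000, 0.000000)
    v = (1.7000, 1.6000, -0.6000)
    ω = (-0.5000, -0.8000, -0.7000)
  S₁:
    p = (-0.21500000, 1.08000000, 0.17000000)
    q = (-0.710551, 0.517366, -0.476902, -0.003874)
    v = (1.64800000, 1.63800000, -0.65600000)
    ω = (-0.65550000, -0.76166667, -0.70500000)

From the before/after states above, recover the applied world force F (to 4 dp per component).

Δv = v₁−v₀ = (-0.05200000, 0.03800000, -0.05600000)
m·(v₁−v₀)/dt = (-2.6000, 1.9000, -2.8000)

F = (-2.6000, 1.9000, -2.8000)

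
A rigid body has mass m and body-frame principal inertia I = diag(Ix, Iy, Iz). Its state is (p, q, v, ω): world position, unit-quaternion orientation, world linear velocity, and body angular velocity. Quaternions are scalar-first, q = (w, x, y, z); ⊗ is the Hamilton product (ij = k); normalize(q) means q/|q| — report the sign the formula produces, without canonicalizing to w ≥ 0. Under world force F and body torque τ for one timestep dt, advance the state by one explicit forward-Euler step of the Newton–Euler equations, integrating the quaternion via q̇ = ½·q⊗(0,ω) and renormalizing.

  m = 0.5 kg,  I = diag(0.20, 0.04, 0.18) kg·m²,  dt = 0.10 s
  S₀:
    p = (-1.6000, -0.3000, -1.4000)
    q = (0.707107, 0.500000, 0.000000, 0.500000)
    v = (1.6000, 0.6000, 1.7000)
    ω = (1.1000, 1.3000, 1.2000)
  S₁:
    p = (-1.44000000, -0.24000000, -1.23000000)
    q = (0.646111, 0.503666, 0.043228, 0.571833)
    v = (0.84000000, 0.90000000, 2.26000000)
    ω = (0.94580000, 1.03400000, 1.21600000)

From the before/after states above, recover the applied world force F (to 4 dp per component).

F = (-3.8000, 1.5000, 2.8000)

velocity change Δv = (-0.76000000, 0.30000000, 0.56000000)
applied force F = (-3.8000, 1.5000, 2.8000)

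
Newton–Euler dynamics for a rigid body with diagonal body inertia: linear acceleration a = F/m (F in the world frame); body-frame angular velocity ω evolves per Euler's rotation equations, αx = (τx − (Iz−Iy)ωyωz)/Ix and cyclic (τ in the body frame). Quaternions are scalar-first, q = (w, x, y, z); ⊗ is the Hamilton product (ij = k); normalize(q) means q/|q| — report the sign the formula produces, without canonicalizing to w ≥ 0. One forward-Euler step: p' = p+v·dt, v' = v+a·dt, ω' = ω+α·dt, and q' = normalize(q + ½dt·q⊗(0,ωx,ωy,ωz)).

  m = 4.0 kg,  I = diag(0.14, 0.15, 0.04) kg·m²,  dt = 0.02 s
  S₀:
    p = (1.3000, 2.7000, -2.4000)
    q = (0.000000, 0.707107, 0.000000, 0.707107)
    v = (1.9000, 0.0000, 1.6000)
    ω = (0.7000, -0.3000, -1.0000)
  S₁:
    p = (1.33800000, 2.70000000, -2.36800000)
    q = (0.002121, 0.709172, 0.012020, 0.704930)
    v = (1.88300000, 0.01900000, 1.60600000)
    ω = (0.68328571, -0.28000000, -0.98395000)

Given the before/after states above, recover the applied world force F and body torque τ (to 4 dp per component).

F = (-3.4000, 3.8000, 1.2000)
τ = (-0.1500, 0.0800, 0.0300)

velocity change Δv = (-0.01700000, 0.01900000, 0.00600000)
applied force F = (-3.4000, 3.8000, 1.2000)
Δω = ω₁−ω₀ = (-0.01671429, 0.02000000, 0.01605000)
applied torque τ = (-0.1500, 0.0800, 0.0300)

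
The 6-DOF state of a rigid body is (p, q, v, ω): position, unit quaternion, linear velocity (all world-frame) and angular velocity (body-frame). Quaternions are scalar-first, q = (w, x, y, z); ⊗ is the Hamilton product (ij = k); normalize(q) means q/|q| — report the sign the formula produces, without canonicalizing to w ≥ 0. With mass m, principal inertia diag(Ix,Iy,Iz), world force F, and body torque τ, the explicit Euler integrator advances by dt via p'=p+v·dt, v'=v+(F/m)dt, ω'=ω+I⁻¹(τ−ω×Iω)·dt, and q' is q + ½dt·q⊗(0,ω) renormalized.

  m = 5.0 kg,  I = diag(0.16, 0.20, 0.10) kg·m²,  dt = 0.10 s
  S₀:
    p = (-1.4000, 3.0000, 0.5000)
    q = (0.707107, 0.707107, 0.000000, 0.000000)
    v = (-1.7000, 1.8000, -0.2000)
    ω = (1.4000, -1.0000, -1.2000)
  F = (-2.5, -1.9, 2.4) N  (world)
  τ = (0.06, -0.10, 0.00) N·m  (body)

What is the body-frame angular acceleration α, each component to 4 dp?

α = (1.1250, 0.0040, 0.5600)

precession coupling ω×(Iω) = (-0.1200, -0.1008, -0.0560)
α = I⁻¹(τ − ω×Iω) = (1.1250, 0.0040, 0.5600)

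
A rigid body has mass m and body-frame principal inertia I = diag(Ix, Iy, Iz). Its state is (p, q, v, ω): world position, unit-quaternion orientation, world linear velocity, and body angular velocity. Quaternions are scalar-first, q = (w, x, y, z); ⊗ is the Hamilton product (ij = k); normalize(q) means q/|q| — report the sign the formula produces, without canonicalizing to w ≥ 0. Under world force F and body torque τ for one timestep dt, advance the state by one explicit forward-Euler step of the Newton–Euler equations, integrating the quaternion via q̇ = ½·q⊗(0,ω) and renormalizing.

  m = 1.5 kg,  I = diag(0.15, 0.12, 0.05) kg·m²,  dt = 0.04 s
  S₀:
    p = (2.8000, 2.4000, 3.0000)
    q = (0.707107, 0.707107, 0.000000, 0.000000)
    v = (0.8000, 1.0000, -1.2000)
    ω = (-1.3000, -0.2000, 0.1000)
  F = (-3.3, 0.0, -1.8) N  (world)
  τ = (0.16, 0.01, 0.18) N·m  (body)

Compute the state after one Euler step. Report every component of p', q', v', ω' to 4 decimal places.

a = (-2.2000, 0.0000, -1.2000)
new position p' = (2.8320, 2.4400, 2.9520)
v' = v + a·dt = (0.7120, 1.0000, -1.2480)
α = I⁻¹(τ − ω×Iω) = (1.0573, 0.1917, 3.7560)
new body rate ω' = (-1.2577, -0.1923, 0.2502)
2q̇ = q⊗(0,ω) = (0.9192391, -0.9192391, -0.2121321, -0.0707107)
q' = normalize(q + ½dt·q⊗(0,ω)) = (0.7252, 0.6885, -0.0042, -0.0014)

p' = (2.8320, 2.4400, 2.9520)
q' = (0.7252, 0.6885, -0.0042, -0.0014)
v' = (0.7120, 1.0000, -1.2480)
ω' = (-1.2577, -0.1923, 0.2502)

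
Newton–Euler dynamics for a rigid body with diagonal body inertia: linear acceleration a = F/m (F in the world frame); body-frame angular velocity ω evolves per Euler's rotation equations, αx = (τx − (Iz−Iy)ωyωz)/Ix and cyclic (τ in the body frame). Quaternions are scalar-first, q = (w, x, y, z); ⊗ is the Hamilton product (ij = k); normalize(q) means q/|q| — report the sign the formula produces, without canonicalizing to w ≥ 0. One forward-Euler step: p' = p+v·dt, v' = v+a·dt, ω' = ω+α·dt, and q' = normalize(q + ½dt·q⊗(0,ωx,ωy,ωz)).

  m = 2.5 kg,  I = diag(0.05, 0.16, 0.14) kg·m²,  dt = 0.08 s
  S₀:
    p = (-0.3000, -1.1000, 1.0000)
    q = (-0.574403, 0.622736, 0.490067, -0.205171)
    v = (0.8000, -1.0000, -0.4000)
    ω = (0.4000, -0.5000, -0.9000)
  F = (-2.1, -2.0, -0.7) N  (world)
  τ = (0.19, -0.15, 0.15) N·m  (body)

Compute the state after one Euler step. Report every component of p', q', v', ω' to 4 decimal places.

p' = (-0.2360, -1.1800, 0.9680)
q' = (-0.5814, 0.5912, 0.5202, -0.2046)
v' = (0.7328, -1.0640, -0.4224)
ω' = (0.7184, -0.5912, -0.8017)

gyro term ω×Iω = (-0.0090, 0.0324, -0.0220)
α = I⁻¹(τ − ω×Iω) = (3.9800, -1.1400, 1.2286)
ω + α·dt = (0.7184, -0.5912, -0.8017)
Hamilton product q⊗(0,ω) = (-0.1887148, -0.7734070, 0.7655955, 0.0095679)
q + ½dt·q⊗(0,ω), renormalized = (-0.5814, 0.5912, 0.5202, -0.2046)
a = F/m = (-0.8400, -0.8000, -0.2800)
new position p' = (-0.2360, -1.1800, 0.9680)
v' = v + a·dt = (0.7328, -1.0640, -0.4224)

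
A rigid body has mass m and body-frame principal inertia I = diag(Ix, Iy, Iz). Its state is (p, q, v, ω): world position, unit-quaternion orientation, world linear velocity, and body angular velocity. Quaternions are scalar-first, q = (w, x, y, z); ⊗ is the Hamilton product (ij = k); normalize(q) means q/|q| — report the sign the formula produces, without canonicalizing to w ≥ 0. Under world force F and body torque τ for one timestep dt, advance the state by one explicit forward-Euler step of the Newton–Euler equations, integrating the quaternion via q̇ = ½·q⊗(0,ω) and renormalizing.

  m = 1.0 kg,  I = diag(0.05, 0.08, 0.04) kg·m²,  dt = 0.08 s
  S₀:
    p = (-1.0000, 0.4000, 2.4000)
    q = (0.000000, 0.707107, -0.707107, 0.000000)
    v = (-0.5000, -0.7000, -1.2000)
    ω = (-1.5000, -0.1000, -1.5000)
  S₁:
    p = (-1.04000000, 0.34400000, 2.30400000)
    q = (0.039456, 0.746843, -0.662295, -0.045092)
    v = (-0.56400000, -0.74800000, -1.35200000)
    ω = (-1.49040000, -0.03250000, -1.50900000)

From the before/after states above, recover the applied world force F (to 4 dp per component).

F = (-0.8000, -0.6000, -1.9000)

Δv = v₁−v₀ = (-0.06400000, -0.04800000, -0.15200000)
m·(v₁−v₀)/dt = (-0.8000, -0.6000, -1.9000)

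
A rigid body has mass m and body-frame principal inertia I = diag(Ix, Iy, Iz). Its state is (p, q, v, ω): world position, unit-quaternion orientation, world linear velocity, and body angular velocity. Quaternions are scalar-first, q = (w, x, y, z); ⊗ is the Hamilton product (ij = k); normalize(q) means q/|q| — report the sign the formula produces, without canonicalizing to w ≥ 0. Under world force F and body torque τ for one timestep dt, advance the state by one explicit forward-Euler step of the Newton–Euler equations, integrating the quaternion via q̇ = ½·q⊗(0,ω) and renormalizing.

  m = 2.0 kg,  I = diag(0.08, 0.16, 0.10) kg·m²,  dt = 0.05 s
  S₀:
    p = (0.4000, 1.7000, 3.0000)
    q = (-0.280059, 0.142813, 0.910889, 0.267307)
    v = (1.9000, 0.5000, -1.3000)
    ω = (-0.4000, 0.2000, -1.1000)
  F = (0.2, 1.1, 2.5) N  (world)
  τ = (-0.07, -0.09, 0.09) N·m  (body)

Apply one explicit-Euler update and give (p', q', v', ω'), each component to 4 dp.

p' = (0.4950, 1.7250, 2.9350)
q' = (-0.2757, 0.1192, 0.9103, 0.2847)
v' = (1.9050, 0.5275, -1.2375)
ω' = (-0.4520, 0.1746, -1.0518)

angular accel α = (-1.0400, -0.5075, 0.9640)
ω' = ω + α·dt = (-0.4520, 0.1746, -1.0518)
q⊗(0,ω) = (0.1689851, -0.9434157, -0.0058403, 0.7009831)
q + ½dt·q⊗(0,ω), renormalized = (-0.2757, 0.1192, 0.9103, 0.2847)
linear accel F/m = (0.1000, 0.5500, 1.2500)
new position p' = (0.4950, 1.7250, 2.9350)
new velocity v' = (1.9050, 0.5275, -1.2375)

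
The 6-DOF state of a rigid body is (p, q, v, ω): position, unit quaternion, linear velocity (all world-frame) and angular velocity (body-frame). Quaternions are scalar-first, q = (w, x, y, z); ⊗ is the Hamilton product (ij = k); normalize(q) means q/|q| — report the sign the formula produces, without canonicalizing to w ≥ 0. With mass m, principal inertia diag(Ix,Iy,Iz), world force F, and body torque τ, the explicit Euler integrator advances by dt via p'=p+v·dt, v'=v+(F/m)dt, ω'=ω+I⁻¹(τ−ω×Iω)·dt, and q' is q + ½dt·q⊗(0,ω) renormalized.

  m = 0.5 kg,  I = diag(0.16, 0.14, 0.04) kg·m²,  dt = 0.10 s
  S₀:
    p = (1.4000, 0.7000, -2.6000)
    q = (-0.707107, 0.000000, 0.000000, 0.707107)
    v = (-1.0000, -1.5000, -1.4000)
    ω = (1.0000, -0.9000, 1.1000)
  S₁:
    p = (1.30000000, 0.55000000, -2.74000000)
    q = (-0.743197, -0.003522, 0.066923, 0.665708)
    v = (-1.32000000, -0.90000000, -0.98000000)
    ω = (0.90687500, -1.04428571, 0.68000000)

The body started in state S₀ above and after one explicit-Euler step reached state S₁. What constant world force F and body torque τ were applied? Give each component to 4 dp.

F = (-1.6000, 3.0000, 2.1000)
τ = (-0.0500, -0.0700, -0.1500)

ω₁ − ω₀ = (-0.09312500, -0.14428571, -0.42000000)
τ = I·(Δω/dt) + ω₀×(Iω₀) = (-0.0500, -0.0700, -0.1500)
v₁ − v₀ = (-0.32000000, 0.60000000, 0.42000000)
F = m·Δv/dt = (-1.6000, 3.0000, 2.1000)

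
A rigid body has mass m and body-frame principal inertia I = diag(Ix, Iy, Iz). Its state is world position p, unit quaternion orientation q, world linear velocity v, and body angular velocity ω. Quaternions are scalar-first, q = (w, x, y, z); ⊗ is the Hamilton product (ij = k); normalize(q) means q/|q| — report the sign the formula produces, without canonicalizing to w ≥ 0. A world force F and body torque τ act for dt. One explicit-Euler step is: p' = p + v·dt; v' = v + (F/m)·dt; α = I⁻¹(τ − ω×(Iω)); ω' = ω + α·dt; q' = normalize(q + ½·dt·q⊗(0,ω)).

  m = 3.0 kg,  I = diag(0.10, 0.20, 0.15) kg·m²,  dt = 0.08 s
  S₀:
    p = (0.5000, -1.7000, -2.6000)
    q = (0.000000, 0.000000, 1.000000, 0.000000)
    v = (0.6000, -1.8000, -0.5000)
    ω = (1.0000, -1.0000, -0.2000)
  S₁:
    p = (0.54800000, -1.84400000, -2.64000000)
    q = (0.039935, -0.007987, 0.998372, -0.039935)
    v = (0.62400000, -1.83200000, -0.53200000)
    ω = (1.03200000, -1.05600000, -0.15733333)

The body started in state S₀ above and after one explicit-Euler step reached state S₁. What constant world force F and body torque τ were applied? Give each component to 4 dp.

Δv = v₁−v₀ = (0.02400000, -0.03200000, -0.03200000)
m·(v₁−v₀)/dt = (0.9000, -1.2000, -1.2000)
Δω = ω₁−ω₀ = (0.03200000, -0.05600000, 0.04266667)
gyro term ω₀×Iω₀ = (-0.0100, 0.0100, -0.1000)
I·α + gyro = (0.0300, -0.1300, -0.0200)

F = (0.9000, -1.2000, -1.2000)
τ = (0.0300, -0.1300, -0.0200)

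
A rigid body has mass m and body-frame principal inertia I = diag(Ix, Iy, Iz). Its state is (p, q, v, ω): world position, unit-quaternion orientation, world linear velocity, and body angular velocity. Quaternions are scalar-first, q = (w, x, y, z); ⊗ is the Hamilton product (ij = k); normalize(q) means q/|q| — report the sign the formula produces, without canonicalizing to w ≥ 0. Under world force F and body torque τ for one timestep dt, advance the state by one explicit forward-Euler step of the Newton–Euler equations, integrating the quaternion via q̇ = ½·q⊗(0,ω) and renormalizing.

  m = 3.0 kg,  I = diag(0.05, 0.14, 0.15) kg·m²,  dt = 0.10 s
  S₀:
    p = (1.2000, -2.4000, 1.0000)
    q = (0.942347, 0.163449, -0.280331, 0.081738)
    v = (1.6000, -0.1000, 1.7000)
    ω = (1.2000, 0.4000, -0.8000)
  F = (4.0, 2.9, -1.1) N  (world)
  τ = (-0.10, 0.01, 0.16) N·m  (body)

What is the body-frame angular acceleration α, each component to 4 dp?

α = (-1.9360, -0.6143, 0.7787)

ω×(Iω) gyroscopic = (-0.0032, 0.0960, 0.0432)
angular accel α = (-1.9360, -0.6143, 0.7787)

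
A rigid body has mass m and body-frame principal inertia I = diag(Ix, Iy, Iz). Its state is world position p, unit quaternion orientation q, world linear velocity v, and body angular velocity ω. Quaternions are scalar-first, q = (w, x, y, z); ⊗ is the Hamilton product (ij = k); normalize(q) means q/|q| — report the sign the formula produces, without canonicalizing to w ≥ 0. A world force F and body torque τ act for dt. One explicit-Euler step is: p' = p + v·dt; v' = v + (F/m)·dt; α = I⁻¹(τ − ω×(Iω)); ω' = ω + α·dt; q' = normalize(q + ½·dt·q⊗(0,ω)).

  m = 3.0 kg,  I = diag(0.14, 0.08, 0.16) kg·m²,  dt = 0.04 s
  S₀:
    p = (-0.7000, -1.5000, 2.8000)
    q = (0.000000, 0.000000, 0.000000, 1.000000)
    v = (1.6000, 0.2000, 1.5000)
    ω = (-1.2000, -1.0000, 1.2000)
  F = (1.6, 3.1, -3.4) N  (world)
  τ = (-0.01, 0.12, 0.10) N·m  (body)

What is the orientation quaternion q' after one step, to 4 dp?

q' = (-0.0240, 0.0200, -0.0240, 0.9992)

2q̇ = q⊗(0,ω) = (-1.2000000, 1.0000000, -1.2000000, 0.0000000)
updated quaternion q' = (-0.0240, 0.0200, -0.0240, 0.9992)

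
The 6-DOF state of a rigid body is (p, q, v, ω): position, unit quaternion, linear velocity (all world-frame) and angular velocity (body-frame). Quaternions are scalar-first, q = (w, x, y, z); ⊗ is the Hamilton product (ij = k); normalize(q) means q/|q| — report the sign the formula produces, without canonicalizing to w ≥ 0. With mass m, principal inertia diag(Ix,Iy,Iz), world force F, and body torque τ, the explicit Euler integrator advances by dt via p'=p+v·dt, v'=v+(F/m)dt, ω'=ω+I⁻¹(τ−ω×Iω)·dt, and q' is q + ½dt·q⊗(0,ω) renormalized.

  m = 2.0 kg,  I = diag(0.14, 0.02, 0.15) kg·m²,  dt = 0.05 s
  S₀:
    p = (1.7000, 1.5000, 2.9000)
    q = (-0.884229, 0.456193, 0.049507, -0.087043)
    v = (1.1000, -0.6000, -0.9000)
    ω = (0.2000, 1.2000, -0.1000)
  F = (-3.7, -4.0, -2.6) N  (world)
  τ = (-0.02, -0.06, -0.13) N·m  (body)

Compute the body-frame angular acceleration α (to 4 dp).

precession coupling ω×(Iω) = (-0.0156, 0.0002, -0.0288)
(τ − ω×Iω)/I = (-0.0314, -3.0100, -0.6747)

α = (-0.0314, -3.0100, -0.6747)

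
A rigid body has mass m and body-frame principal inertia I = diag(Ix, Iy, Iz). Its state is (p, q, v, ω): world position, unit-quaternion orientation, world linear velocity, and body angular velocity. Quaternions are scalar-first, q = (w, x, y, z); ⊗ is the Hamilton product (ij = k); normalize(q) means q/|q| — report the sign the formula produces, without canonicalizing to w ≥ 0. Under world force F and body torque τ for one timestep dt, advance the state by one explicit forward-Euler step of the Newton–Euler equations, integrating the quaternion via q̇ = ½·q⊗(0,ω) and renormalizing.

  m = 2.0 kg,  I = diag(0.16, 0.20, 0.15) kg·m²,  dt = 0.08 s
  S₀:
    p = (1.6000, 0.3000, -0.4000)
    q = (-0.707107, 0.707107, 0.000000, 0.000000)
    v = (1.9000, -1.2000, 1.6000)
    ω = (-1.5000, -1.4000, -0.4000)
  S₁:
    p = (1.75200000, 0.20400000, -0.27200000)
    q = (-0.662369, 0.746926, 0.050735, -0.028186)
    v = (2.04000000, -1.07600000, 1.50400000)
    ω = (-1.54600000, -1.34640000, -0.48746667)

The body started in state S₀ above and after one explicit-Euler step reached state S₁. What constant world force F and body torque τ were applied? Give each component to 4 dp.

rate change Δω = (-0.04600000, 0.05360000, -0.08746667)
precession coupling = (-0.0280, 0.0060, 0.0840)
τ = I·(Δω/dt) + ω₀×(Iω₀) = (-0.1200, 0.1400, -0.0800)
Δv = v₁−v₀ = (0.14000000, 0.12400000, -0.09600000)
F = m·Δv/dt = (3.5000, 3.1000, -2.4000)

F = (3.5000, 3.1000, -2.4000)
τ = (-0.1200, 0.1400, -0.0800)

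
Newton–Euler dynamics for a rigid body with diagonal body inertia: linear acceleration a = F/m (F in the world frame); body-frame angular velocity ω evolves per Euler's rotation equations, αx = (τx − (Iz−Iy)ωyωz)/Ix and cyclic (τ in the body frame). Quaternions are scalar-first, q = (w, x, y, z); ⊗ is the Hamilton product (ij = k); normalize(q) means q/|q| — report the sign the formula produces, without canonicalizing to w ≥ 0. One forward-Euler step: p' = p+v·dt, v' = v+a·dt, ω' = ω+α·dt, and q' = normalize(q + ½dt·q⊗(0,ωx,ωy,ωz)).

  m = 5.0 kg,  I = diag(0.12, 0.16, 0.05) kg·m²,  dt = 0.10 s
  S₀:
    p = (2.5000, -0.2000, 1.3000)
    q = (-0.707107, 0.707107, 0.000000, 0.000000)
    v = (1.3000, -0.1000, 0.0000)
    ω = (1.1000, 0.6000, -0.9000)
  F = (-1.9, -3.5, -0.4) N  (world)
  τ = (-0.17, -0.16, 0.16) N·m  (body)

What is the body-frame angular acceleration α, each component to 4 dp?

precession coupling ω×(Iω) = (0.0594, -0.0693, 0.0264)
angular accel α = (-1.9117, -0.5669, 2.6720)

α = (-1.9117, -0.5669, 2.6720)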